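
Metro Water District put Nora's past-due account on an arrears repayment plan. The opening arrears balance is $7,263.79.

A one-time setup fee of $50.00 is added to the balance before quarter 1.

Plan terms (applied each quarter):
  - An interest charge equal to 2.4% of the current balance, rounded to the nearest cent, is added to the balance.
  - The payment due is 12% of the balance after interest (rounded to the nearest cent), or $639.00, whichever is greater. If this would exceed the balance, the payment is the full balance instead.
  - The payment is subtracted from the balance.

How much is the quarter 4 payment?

$657.61

Quarter 1: opening $7,313.79; interest $175.53 → $7,489.32; payment $898.72; balance $6,590.60
Quarter 2: opening $6,590.60; interest $158.17 → $6,748.77; payment $809.85; balance $5,938.92
Quarter 3: opening $5,938.92; interest $142.53 → $6,081.45; payment $729.77; balance $5,351.68
Quarter 4: opening $5,351.68; interest $128.44 → $5,480.12; payment $657.61; balance $4,822.51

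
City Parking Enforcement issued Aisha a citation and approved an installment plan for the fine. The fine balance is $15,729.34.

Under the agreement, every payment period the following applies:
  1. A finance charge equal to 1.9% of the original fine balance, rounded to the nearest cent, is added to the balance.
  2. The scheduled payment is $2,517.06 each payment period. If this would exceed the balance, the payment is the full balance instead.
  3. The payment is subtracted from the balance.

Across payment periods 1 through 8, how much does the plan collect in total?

Payment period 1: opening $15,729.34; interest $298.86 → $16,028.20; payment $2,517.06; balance $13,511.14
Payment period 2: opening $13,511.14; interest $298.86 → $13,810.00; payment $2,517.06; balance $11,292.94
Payment period 3: opening $11,292.94; interest $298.86 → $11,591.80; payment $2,517.06; balance $9,074.74
Payment period 4: opening $9,074.74; interest $298.86 → $9,373.60; payment $2,517.06; balance $6,856.54
Payment period 5: opening $6,856.54; interest $298.86 → $7,155.40; payment $2,517.06; balance $4,638.34
Payment period 6: opening $4,638.34; interest $298.86 → $4,937.20; payment $2,517.06; balance $2,420.14
Payment period 7: opening $2,420.14; interest $298.86 → $2,719.00; payment $2,517.06; balance $201.94
Payment period 8: opening $201.94; interest $298.86 → $500.80; payment $500.80; balance $0.00
Total paid: $18,120.22

$18,120.22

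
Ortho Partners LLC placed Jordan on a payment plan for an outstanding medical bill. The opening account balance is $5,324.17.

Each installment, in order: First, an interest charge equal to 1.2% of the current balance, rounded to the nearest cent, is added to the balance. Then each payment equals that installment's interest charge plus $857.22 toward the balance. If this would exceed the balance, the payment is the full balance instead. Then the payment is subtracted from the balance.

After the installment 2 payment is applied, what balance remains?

Installment 1: opening $5,324.17; interest $63.89 → $5,388.06; payment $921.11; balance $4,466.95
Installment 2: opening $4,466.95; interest $53.60 → $4,520.55; payment $910.82; balance $3,609.73

$3,609.73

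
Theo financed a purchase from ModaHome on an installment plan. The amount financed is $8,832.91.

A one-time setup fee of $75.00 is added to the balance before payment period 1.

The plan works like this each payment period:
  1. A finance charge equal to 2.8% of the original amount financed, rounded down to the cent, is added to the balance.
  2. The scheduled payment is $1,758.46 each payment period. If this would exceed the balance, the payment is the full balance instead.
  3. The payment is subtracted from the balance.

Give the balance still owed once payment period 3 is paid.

Payment period 1: opening $8,907.91; interest $247.32 → $9,155.23; payment $1,758.46; balance $7,396.77
Payment period 2: opening $7,396.77; interest $247.32 → $7,644.09; payment $1,758.46; balance $5,885.63
Payment period 3: opening $5,885.63; interest $247.32 → $6,132.95; payment $1,758.46; balance $4,374.49

$4,374.49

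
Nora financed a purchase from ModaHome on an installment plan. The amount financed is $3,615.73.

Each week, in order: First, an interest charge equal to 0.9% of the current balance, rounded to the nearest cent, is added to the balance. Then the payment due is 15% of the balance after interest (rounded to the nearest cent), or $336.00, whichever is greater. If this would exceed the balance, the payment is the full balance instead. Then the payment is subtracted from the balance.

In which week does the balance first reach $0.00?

11

# | Opening | Interest | Payment | End bal
1 | $3,615.73 | $32.54 | $547.24 | $3,101.03
2 | $3,101.03 | $27.91 | $469.34 | $2,659.60
3 | $2,659.60 | $23.94 | $402.53 | $2,281.01
4 | $2,281.01 | $20.53 | $345.23 | $1,956.31
5 | $1,956.31 | $17.61 | $336.00 | $1,637.92
6 | $1,637.92 | $14.74 | $336.00 | $1,316.66
7 | $1,316.66 | $11.85 | $336.00 | $992.51
8 | $992.51 | $8.93 | $336.00 | $665.44
9 | $665.44 | $5.99 | $336.00 | $335.43
10 | $335.43 | $3.02 | $336.00 | $2.45
11 | $2.45 | $0.02 | $2.47 | $0.00
Balance reaches $0.00 in week 11.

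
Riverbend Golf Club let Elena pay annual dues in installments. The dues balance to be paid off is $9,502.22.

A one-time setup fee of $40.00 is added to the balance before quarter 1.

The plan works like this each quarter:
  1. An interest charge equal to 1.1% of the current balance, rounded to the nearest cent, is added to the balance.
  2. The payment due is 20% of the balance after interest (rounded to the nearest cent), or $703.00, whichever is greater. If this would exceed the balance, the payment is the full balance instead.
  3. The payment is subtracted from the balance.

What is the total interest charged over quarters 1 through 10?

# | Opening | Interest | Payment | End bal
1 | $9,542.22 | $104.96 | $1,929.44 | $7,717.74
2 | $7,717.74 | $84.90 | $1,560.53 | $6,242.11
3 | $6,242.11 | $68.66 | $1,262.15 | $5,048.62
4 | $5,048.62 | $55.53 | $1,020.83 | $4,083.32
5 | $4,083.32 | $44.92 | $825.65 | $3,302.59
6 | $3,302.59 | $36.33 | $703.00 | $2,635.92
7 | $2,635.92 | $29.00 | $703.00 | $1,961.92
8 | $1,961.92 | $21.58 | $703.00 | $1,280.50
9 | $1,280.50 | $14.09 | $703.00 | $591.59
10 | $591.59 | $6.51 | $598.10 | $0.00
Total interest: $104.96 + $84.90 + $68.66 + $55.53 + $44.92 + $36.33 + $29.00 + $21.58 + $14.09 + $6.51 = $466.48

$466.48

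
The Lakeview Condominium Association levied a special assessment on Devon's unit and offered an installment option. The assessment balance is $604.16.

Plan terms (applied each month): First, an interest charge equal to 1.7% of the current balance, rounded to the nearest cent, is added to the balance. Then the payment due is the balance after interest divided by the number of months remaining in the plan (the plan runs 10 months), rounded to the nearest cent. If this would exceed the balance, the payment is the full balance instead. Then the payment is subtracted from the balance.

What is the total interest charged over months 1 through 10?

$59.48

# | Opening | Interest | Payment | End bal
1 | $604.16 | $10.27 | $61.44 | $552.99
2 | $552.99 | $9.40 | $62.49 | $499.90
3 | $499.90 | $8.50 | $63.55 | $444.85
4 | $444.85 | $7.56 | $64.63 | $387.78
5 | $387.78 | $6.59 | $65.73 | $328.64
6 | $328.64 | $5.59 | $66.85 | $267.38
7 | $267.38 | $4.55 | $67.98 | $203.95
8 | $203.95 | $3.47 | $69.14 | $138.28
9 | $138.28 | $2.35 | $70.32 | $70.31
10 | $70.31 | $1.20 | $71.51 | $0.00
Total interest: $10.27 + $9.40 + $8.50 + $7.56 + $6.59 + $5.59 + $4.55 + $3.47 + $2.35 + $1.20 = $59.48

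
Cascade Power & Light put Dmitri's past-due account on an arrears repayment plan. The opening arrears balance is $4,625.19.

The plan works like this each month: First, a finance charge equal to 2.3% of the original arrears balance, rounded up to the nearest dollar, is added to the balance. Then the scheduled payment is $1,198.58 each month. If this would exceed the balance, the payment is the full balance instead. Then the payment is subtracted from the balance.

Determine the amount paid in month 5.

$365.87

Month 1: opening $4,625.19; interest $107.00 → $4,732.19; payment $1,198.58; balance $3,533.61
Month 2: opening $3,533.61; interest $107.00 → $3,640.61; payment $1,198.58; balance $2,442.03
Month 3: opening $2,442.03; interest $107.00 → $2,549.03; payment $1,198.58; balance $1,350.45
Month 4: opening $1,350.45; interest $107.00 → $1,457.45; payment $1,198.58; balance $258.87
Month 5: opening $258.87; interest $107.00 → $365.87; payment $365.87; balance $0.00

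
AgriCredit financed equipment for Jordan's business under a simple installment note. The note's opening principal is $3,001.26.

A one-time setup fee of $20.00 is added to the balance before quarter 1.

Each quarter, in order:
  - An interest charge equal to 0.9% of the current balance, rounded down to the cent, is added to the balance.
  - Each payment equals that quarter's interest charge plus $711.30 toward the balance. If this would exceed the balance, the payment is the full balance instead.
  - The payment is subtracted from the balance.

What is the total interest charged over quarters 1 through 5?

$71.91

Quarter 1: opening $3,021.26; interest $27.19 → $3,048.45; payment $738.49; balance $2,309.96
Quarter 2: opening $2,309.96; interest $20.78 → $2,330.74; payment $732.08; balance $1,598.66
Quarter 3: opening $1,598.66; interest $14.38 → $1,613.04; payment $725.68; balance $887.36
Quarter 4: opening $887.36; interest $7.98 → $895.34; payment $719.28; balance $176.06
Quarter 5: opening $176.06; interest $1.58 → $177.64; payment $177.64; balance $0.00
Total interest: $27.19 + $20.78 + $14.38 + $7.98 + $1.58 = $71.91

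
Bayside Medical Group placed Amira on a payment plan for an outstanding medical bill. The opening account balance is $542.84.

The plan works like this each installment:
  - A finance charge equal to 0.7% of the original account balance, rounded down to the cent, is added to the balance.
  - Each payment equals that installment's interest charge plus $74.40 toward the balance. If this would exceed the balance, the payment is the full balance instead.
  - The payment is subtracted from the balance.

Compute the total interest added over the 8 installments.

Installment 1: opening $542.84; interest $3.79 → $546.63; payment $78.19; balance $468.44
Installment 2: opening $468.44; interest $3.79 → $472.23; payment $78.19; balance $394.04
Installment 3: opening $394.04; interest $3.79 → $397.83; payment $78.19; balance $319.64
Installment 4: opening $319.64; interest $3.79 → $323.43; payment $78.19; balance $245.24
Installment 5: opening $245.24; interest $3.79 → $249.03; payment $78.19; balance $170.84
Installment 6: opening $170.84; interest $3.79 → $174.63; payment $78.19; balance $96.44
Installment 7: opening $96.44; interest $3.79 → $100.23; payment $78.19; balance $22.04
Installment 8: opening $22.04; interest $3.79 → $25.83; payment $25.83; balance $0.00
Total interest: $3.79 + $3.79 + $3.79 + $3.79 + $3.79 + $3.79 + $3.79 + $3.79 = $30.32

$30.32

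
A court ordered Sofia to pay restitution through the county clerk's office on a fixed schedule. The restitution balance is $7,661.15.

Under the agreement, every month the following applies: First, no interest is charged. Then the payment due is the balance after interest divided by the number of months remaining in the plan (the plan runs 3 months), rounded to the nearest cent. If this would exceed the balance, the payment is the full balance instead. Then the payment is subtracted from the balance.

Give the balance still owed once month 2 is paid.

$2,553.71

Month 1: $7,661.15 − $2,553.72 → $5,107.43
Month 2: $5,107.43 − $2,553.72 → $2,553.71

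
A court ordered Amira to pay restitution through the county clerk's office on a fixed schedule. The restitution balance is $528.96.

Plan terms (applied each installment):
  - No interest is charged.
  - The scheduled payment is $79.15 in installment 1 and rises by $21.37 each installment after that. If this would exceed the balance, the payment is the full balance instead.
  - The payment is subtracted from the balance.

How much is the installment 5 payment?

$84.14

Installment 1: $528.96 − $79.15 → $449.81
Installment 2: $449.81 − $100.52 → $349.29
Installment 3: $349.29 − $121.89 → $227.40
Installment 4: $227.40 − $143.26 → $84.14
Installment 5: $84.14 − $84.14 → $0.00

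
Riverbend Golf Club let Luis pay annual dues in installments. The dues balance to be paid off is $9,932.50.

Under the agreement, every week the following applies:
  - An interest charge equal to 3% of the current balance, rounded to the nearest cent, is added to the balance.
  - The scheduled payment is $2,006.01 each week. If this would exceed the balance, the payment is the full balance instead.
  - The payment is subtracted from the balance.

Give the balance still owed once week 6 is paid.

Week 1: $9,932.50 +$297.98 interest = $10,230.48; pay $2,006.01 → $8,224.47
Week 2: $8,224.47 +$246.73 interest = $8,471.20; pay $2,006.01 → $6,465.19
Week 3: $6,465.19 +$193.96 interest = $6,659.15; pay $2,006.01 → $4,653.14
Week 4: $4,653.14 +$139.59 interest = $4,792.73; pay $2,006.01 → $2,786.72
Week 5: $2,786.72 +$83.60 interest = $2,870.32; pay $2,006.01 → $864.31
Week 6: $864.31 +$25.93 interest = $890.24; pay $890.24 → $0.00

$0.00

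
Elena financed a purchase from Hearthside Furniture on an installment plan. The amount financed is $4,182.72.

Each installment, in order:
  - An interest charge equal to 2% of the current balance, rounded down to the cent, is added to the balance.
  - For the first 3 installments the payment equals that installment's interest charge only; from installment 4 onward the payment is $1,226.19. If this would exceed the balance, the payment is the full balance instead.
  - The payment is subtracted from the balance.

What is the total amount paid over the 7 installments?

$4,629.33

Installment 1: opening $4,182.72; interest $83.65 → $4,266.37; payment $83.65; balance $4,182.72
Installment 2: opening $4,182.72; interest $83.65 → $4,266.37; payment $83.65; balance $4,182.72
Installment 3: opening $4,182.72; interest $83.65 → $4,266.37; payment $83.65; balance $4,182.72
Installment 4: opening $4,182.72; interest $83.65 → $4,266.37; payment $1,226.19; balance $3,040.18
Installment 5: opening $3,040.18; interest $60.80 → $3,100.98; payment $1,226.19; balance $1,874.79
Installment 6: opening $1,874.79; interest $37.49 → $1,912.28; payment $1,226.19; balance $686.09
Installment 7: opening $686.09; interest $13.72 → $699.81; payment $699.81; balance $0.00
Total paid: $4,629.33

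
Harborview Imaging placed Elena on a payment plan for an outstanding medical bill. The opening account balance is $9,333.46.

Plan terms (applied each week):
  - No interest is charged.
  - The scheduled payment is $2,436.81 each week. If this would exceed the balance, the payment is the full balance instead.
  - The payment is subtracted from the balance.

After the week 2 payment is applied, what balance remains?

$4,459.84

Week 1: $9,333.46 − $2,436.81 → $6,896.65
Week 2: $6,896.65 − $2,436.81 → $4,459.84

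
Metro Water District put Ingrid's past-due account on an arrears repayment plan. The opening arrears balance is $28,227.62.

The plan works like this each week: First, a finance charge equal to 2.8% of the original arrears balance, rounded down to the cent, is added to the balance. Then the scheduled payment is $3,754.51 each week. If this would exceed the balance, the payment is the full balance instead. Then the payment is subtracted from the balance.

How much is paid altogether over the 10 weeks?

$36,131.32

# | Opening | Interest | Payment | End bal
1 | $28,227.62 | $790.37 | $3,754.51 | $25,263.48
2 | $25,263.48 | $790.37 | $3,754.51 | $22,299.34
3 | $22,299.34 | $790.37 | $3,754.51 | $19,335.20
4 | $19,335.20 | $790.37 | $3,754.51 | $16,371.06
5 | $16,371.06 | $790.37 | $3,754.51 | $13,406.92
6 | $13,406.92 | $790.37 | $3,754.51 | $10,442.78
7 | $10,442.78 | $790.37 | $3,754.51 | $7,478.64
8 | $7,478.64 | $790.37 | $3,754.51 | $4,514.50
9 | $4,514.50 | $790.37 | $3,754.51 | $1,550.36
10 | $1,550.36 | $790.37 | $2,340.73 | $0.00
Total paid: $36,131.32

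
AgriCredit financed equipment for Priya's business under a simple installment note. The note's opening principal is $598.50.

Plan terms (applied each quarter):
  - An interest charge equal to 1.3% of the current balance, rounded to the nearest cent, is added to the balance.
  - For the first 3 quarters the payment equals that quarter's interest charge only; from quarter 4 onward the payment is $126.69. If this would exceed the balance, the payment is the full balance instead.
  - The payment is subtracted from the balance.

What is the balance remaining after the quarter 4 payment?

$479.59

Quarter 1: opening $598.50; interest $7.78 → $606.28; payment $7.78; balance $598.50
Quarter 2: opening $598.50; interest $7.78 → $606.28; payment $7.78; balance $598.50
Quarter 3: opening $598.50; interest $7.78 → $606.28; payment $7.78; balance $598.50
Quarter 4: opening $598.50; interest $7.78 → $606.28; payment $126.69; balance $479.59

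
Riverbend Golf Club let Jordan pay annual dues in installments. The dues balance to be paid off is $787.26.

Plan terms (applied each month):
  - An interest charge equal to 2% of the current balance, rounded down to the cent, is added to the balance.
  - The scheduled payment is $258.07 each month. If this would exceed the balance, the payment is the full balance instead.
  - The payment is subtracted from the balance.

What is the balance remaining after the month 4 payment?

Month 1: opening $787.26; interest $15.74 → $803.00; payment $258.07; balance $544.93
Month 2: opening $544.93; interest $10.89 → $555.82; payment $258.07; balance $297.75
Month 3: opening $297.75; interest $5.95 → $303.70; payment $258.07; balance $45.63
Month 4: opening $45.63; interest $0.91 → $46.54; payment $46.54; balance $0.00

$0.00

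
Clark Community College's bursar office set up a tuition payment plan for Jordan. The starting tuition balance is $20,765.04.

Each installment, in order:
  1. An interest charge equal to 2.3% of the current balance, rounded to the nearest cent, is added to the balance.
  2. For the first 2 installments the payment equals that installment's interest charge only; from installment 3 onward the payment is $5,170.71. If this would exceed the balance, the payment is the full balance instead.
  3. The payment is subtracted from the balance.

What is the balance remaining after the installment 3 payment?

$16,071.93

# | Opening | Interest | Payment | End bal
1 | $20,765.04 | $477.60 | $477.60 | $20,765.04
2 | $20,765.04 | $477.60 | $477.60 | $20,765.04
3 | $20,765.04 | $477.60 | $5,170.71 | $16,071.93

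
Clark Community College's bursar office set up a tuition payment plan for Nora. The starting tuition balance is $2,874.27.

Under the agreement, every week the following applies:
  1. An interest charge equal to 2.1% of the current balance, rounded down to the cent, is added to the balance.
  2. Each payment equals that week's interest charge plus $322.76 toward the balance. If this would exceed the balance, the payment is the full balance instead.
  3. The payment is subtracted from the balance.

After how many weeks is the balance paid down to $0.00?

9

Week 1: $2,874.27 +$60.35 interest = $2,934.62; pay $383.11 → $2,551.51
Week 2: $2,551.51 +$53.58 interest = $2,605.09; pay $376.34 → $2,228.75
Week 3: $2,228.75 +$46.80 interest = $2,275.55; pay $369.56 → $1,905.99
Week 4: $1,905.99 +$40.02 interest = $1,946.01; pay $362.78 → $1,583.23
Week 5: $1,583.23 +$33.24 interest = $1,616.47; pay $356.00 → $1,260.47
Week 6: $1,260.47 +$26.46 interest = $1,286.93; pay $349.22 → $937.71
Week 7: $937.71 +$19.69 interest = $957.40; pay $342.45 → $614.95
Week 8: $614.95 +$12.91 interest = $627.86; pay $335.67 → $292.19
Week 9: $292.19 +$6.13 interest = $298.32; pay $298.32 → $0.00
Balance reaches $0.00 in week 9.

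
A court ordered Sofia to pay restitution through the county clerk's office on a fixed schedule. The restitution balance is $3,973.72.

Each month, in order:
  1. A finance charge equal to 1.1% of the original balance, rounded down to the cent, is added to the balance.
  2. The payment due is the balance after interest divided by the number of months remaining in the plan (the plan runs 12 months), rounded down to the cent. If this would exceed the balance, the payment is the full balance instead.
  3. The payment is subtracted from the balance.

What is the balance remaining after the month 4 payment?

# | Opening | Interest | Payment | End bal
1 | $3,973.72 | $43.71 | $334.78 | $3,682.65
2 | $3,682.65 | $43.71 | $338.76 | $3,387.60
3 | $3,387.60 | $43.71 | $343.13 | $3,088.18
4 | $3,088.18 | $43.71 | $347.98 | $2,783.91

$2,783.91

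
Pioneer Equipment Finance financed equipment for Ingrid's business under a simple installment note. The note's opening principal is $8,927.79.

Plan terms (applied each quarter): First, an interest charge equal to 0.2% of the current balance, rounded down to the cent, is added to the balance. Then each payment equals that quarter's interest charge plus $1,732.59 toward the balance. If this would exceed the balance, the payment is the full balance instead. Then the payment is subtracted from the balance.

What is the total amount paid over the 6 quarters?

Quarter 1: opening $8,927.79; interest $17.85 → $8,945.64; payment $1,750.44; balance $7,195.20
Quarter 2: opening $7,195.20; interest $14.39 → $7,209.59; payment $1,746.98; balance $5,462.61
Quarter 3: opening $5,462.61; interest $10.92 → $5,473.53; payment $1,743.51; balance $3,730.02
Quarter 4: opening $3,730.02; interest $7.46 → $3,737.48; payment $1,740.05; balance $1,997.43
Quarter 5: opening $1,997.43; interest $3.99 → $2,001.42; payment $1,736.58; balance $264.84
Quarter 6: opening $264.84; interest $0.52 → $265.36; payment $265.36; balance $0.00
Total paid: $8,982.92

$8,982.92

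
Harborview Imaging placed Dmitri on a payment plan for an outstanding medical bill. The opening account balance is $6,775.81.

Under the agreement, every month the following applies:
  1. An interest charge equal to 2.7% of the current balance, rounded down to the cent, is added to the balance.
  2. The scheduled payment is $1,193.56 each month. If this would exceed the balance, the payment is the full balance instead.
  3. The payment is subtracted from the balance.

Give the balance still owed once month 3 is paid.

Month 1: opening $6,775.81; interest $182.94 → $6,958.75; payment $1,193.56; balance $5,765.19
Month 2: opening $5,765.19; interest $155.66 → $5,920.85; payment $1,193.56; balance $4,727.29
Month 3: opening $4,727.29; interest $127.63 → $4,854.92; payment $1,193.56; balance $3,661.36

$3,661.36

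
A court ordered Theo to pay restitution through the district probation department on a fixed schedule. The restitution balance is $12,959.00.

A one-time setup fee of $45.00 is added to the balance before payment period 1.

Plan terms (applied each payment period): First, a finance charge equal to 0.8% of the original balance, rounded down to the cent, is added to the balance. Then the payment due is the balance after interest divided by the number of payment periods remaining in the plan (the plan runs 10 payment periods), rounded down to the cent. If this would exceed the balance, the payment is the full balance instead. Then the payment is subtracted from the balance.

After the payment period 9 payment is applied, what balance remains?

Payment period 1: $13,004.00 +$103.67 interest = $13,107.67; pay $1,310.76 → $11,796.91
Payment period 2: $11,796.91 +$103.67 interest = $11,900.58; pay $1,322.28 → $10,578.30
Payment period 3: $10,578.30 +$103.67 interest = $10,681.97; pay $1,335.24 → $9,346.73
Payment period 4: $9,346.73 +$103.67 interest = $9,450.40; pay $1,350.05 → $8,100.35
Payment period 5: $8,100.35 +$103.67 interest = $8,204.02; pay $1,367.33 → $6,836.69
Payment period 6: $6,836.69 +$103.67 interest = $6,940.36; pay $1,388.07 → $5,552.29
Payment period 7: $5,552.29 +$103.67 interest = $5,655.96; pay $1,413.99 → $4,241.97
Payment period 8: $4,241.97 +$103.67 interest = $4,345.64; pay $1,448.54 → $2,897.10
Payment period 9: $2,897.10 +$103.67 interest = $3,000.77; pay $1,500.38 → $1,500.39

$1,500.39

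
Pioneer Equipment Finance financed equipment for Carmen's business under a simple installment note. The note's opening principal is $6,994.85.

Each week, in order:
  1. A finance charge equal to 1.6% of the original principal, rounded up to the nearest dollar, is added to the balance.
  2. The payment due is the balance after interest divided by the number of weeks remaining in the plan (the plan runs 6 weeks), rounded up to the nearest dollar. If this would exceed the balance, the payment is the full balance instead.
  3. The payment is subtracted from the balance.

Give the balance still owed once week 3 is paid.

$3,703.85

Week 1: opening $6,994.85; interest $112.00 → $7,106.85; payment $1,185.00; balance $5,921.85
Week 2: opening $5,921.85; interest $112.00 → $6,033.85; payment $1,207.00; balance $4,826.85
Week 3: opening $4,826.85; interest $112.00 → $4,938.85; payment $1,235.00; balance $3,703.85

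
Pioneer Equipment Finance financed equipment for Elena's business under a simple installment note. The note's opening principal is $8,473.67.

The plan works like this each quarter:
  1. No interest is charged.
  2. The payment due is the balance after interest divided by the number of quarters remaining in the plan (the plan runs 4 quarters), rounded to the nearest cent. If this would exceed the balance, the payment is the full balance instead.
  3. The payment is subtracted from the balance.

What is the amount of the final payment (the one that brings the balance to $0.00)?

# | Opening | Payment | End bal
1 | $8,473.67 | $2,118.42 | $6,355.25
2 | $6,355.25 | $2,118.42 | $4,236.83
3 | $4,236.83 | $2,118.42 | $2,118.41
4 | $2,118.41 | $2,118.41 | $0.00

$2,118.41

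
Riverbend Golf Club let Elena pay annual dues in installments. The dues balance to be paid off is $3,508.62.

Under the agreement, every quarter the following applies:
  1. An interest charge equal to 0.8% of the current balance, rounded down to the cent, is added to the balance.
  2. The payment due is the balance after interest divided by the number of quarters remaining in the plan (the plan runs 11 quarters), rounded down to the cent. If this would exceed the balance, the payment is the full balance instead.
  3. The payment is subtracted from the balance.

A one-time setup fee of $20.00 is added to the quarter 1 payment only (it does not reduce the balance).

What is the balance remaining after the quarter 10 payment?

$345.42

Quarter 1: $3,508.62 +$28.06 interest = $3,536.68; pay $321.51 (+ $20.00 fee) → $3,215.17
Quarter 2: $3,215.17 +$25.72 interest = $3,240.89; pay $324.08 → $2,916.81
Quarter 3: $2,916.81 +$23.33 interest = $2,940.14; pay $326.68 → $2,613.46
Quarter 4: $2,613.46 +$20.90 interest = $2,634.36; pay $329.29 → $2,305.07
Quarter 5: $2,305.07 +$18.44 interest = $2,323.51; pay $331.93 → $1,991.58
Quarter 6: $1,991.58 +$15.93 interest = $2,007.51; pay $334.58 → $1,672.93
Quarter 7: $1,672.93 +$13.38 interest = $1,686.31; pay $337.26 → $1,349.05
Quarter 8: $1,349.05 +$10.79 interest = $1,359.84; pay $339.96 → $1,019.88
Quarter 9: $1,019.88 +$8.15 interest = $1,028.03; pay $342.67 → $685.36
Quarter 10: $685.36 +$5.48 interest = $690.84; pay $345.42 → $345.42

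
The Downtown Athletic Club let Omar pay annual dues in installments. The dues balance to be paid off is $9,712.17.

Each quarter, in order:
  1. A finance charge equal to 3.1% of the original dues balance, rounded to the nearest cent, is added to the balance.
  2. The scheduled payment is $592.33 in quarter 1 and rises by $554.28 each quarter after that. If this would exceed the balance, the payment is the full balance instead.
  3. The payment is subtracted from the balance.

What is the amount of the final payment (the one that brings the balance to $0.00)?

Quarter 1: $9,712.17 +$301.08 interest = $10,013.25; pay $592.33 → $9,420.92
Quarter 2: $9,420.92 +$301.08 interest = $9,722.00; pay $1,146.61 → $8,575.39
Quarter 3: $8,575.39 +$301.08 interest = $8,876.47; pay $1,700.89 → $7,175.58
Quarter 4: $7,175.58 +$301.08 interest = $7,476.66; pay $2,255.17 → $5,221.49
Quarter 5: $5,221.49 +$301.08 interest = $5,522.57; pay $2,809.45 → $2,713.12
Quarter 6: $2,713.12 +$301.08 interest = $3,014.20; pay $3,014.20 → $0.00

$3,014.20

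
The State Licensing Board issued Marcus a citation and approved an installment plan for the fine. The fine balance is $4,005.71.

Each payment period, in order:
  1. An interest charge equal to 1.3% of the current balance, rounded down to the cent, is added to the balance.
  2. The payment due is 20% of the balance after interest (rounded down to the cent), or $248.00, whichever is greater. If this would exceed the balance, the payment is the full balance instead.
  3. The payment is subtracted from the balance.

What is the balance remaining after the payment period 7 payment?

$901.44

Payment period 1: opening $4,005.71; interest $52.07 → $4,057.78; payment $811.55; balance $3,246.23
Payment period 2: opening $3,246.23; interest $42.20 → $3,288.43; payment $657.68; balance $2,630.75
Payment period 3: opening $2,630.75; interest $34.19 → $2,664.94; payment $532.98; balance $2,131.96
Payment period 4: opening $2,131.96; interest $27.71 → $2,159.67; payment $431.93; balance $1,727.74
Payment period 5: opening $1,727.74; interest $22.46 → $1,750.20; payment $350.04; balance $1,400.16
Payment period 6: opening $1,400.16; interest $18.20 → $1,418.36; payment $283.67; balance $1,134.69
Payment period 7: opening $1,134.69; interest $14.75 → $1,149.44; payment $248.00; balance $901.44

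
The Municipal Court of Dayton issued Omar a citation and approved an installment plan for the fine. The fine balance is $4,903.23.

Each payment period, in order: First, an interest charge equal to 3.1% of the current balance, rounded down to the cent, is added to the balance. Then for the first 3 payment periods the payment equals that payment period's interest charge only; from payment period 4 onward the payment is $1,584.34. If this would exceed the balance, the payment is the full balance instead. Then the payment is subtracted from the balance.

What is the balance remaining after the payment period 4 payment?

$3,470.89

# | Opening | Interest | Payment | End bal
1 | $4,903.23 | $152.00 | $152.00 | $4,903.23
2 | $4,903.23 | $152.00 | $152.00 | $4,903.23
3 | $4,903.23 | $152.00 | $152.00 | $4,903.23
4 | $4,903.23 | $152.00 | $1,584.34 | $3,470.89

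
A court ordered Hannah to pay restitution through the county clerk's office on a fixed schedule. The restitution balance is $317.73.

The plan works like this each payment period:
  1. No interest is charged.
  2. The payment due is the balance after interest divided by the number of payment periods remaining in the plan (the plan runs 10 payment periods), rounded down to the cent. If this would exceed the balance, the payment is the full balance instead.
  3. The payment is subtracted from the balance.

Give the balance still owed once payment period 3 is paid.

Payment period 1: $317.73 − $31.77 → $285.96
Payment period 2: $285.96 − $31.77 → $254.19
Payment period 3: $254.19 − $31.77 → $222.42

$222.42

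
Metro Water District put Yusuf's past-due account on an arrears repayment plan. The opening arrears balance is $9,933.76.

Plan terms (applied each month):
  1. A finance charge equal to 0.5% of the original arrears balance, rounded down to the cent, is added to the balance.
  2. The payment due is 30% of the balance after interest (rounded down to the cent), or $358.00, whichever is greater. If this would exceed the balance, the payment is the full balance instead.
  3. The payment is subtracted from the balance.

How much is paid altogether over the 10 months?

Month 1: $9,933.76 +$49.66 interest = $9,983.42; pay $2,995.02 → $6,988.40
Month 2: $6,988.40 +$49.66 interest = $7,038.06; pay $2,111.41 → $4,926.65
Month 3: $4,926.65 +$49.66 interest = $4,976.31; pay $1,492.89 → $3,483.42
Month 4: $3,483.42 +$49.66 interest = $3,533.08; pay $1,059.92 → $2,473.16
Month 5: $2,473.16 +$49.66 interest = $2,522.82; pay $756.84 → $1,765.98
Month 6: $1,765.98 +$49.66 interest = $1,815.64; pay $544.69 → $1,270.95
Month 7: $1,270.95 +$49.66 interest = $1,320.61; pay $396.18 → $924.43
Month 8: $924.43 +$49.66 interest = $974.09; pay $358.00 → $616.09
Month 9: $616.09 +$49.66 interest = $665.75; pay $358.00 → $307.75
Month 10: $307.75 +$49.66 interest = $357.41; pay $357.41 → $0.00
Total paid: $10,430.36

$10,430.36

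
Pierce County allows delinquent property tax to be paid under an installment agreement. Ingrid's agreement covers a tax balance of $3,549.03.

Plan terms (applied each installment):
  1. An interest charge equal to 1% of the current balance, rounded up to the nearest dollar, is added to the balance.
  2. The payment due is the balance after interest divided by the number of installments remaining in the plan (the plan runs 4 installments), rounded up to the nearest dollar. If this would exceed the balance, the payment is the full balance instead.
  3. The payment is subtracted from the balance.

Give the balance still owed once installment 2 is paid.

Installment 1: opening $3,549.03; interest $36.00 → $3,585.03; payment $897.00; balance $2,688.03
Installment 2: opening $2,688.03; interest $27.00 → $2,715.03; payment $906.00; balance $1,809.03

$1,809.03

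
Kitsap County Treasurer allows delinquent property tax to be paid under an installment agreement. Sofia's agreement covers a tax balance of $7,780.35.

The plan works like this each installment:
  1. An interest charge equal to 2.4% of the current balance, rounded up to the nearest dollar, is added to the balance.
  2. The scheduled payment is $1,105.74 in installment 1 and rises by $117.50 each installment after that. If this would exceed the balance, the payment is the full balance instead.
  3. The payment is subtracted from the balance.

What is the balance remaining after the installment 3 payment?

$4,602.63

Installment 1: $7,780.35 +$187.00 interest = $7,967.35; pay $1,105.74 → $6,861.61
Installment 2: $6,861.61 +$165.00 interest = $7,026.61; pay $1,223.24 → $5,803.37
Installment 3: $5,803.37 +$140.00 interest = $5,943.37; pay $1,340.74 → $4,602.63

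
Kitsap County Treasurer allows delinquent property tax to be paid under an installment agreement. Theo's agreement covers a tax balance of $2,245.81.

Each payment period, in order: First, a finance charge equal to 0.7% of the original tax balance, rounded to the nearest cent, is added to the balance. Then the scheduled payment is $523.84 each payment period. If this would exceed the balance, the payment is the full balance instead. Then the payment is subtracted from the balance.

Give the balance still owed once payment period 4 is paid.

$213.33

Payment period 1: $2,245.81 +$15.72 interest = $2,261.53; pay $523.84 → $1,737.69
Payment period 2: $1,737.69 +$15.72 interest = $1,753.41; pay $523.84 → $1,229.57
Payment period 3: $1,229.57 +$15.72 interest = $1,245.29; pay $523.84 → $721.45
Payment period 4: $721.45 +$15.72 interest = $737.17; pay $523.84 → $213.33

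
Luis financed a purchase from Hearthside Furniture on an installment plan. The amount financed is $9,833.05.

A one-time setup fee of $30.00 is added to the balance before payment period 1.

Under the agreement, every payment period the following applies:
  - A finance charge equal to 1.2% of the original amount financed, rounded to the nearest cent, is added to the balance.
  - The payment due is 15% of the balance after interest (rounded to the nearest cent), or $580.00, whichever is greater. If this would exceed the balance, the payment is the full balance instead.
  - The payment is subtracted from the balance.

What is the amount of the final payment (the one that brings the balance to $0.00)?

$500.17

Payment period 1: opening $9,863.05; interest $118.00 → $9,981.05; payment $1,497.16; balance $8,483.89
Payment period 2: opening $8,483.89; interest $118.00 → $8,601.89; payment $1,290.28; balance $7,311.61
Payment period 3: opening $7,311.61; interest $118.00 → $7,429.61; payment $1,114.44; balance $6,315.17
Payment period 4: opening $6,315.17; interest $118.00 → $6,433.17; payment $964.98; balance $5,468.19
Payment period 5: opening $5,468.19; interest $118.00 → $5,586.19; payment $837.93; balance $4,748.26
Payment period 6: opening $4,748.26; interest $118.00 → $4,866.26; payment $729.94; balance $4,136.32
Payment period 7: opening $4,136.32; interest $118.00 → $4,254.32; payment $638.15; balance $3,616.17
Payment period 8: opening $3,616.17; interest $118.00 → $3,734.17; payment $580.00; balance $3,154.17
Payment period 9: opening $3,154.17; interest $118.00 → $3,272.17; payment $580.00; balance $2,692.17
Payment period 10: opening $2,692.17; interest $118.00 → $2,810.17; payment $580.00; balance $2,230.17
Payment period 11: opening $2,230.17; interest $118.00 → $2,348.17; payment $580.00; balance $1,768.17
Payment period 12: opening $1,768.17; interest $118.00 → $1,886.17; payment $580.00; balance $1,306.17
Payment period 13: opening $1,306.17; interest $118.00 → $1,424.17; payment $580.00; balance $844.17
Payment period 14: opening $844.17; interest $118.00 → $962.17; payment $580.00; balance $382.17
Payment period 15: opening $382.17; interest $118.00 → $500.17; payment $500.17; balance $0.00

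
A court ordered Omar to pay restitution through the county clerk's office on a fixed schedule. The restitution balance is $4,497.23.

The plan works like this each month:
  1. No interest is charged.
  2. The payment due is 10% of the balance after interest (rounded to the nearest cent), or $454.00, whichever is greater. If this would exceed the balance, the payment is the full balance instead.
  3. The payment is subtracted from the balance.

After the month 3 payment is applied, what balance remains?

$3,135.23

Month 1: opening $4,497.23; payment $454.00; balance $4,043.23
Month 2: opening $4,043.23; payment $454.00; balance $3,589.23
Month 3: opening $3,589.23; payment $454.00; balance $3,135.23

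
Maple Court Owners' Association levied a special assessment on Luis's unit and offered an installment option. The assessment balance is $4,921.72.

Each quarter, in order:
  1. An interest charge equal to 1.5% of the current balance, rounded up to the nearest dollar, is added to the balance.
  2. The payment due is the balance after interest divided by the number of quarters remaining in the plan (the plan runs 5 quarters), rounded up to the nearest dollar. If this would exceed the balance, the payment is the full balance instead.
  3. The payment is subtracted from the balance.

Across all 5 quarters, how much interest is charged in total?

$227.00

Quarter 1: $4,921.72 +$74.00 interest = $4,995.72; pay $1,000.00 → $3,995.72
Quarter 2: $3,995.72 +$60.00 interest = $4,055.72; pay $1,014.00 → $3,041.72
Quarter 3: $3,041.72 +$46.00 interest = $3,087.72; pay $1,030.00 → $2,057.72
Quarter 4: $2,057.72 +$31.00 interest = $2,088.72; pay $1,045.00 → $1,043.72
Quarter 5: $1,043.72 +$16.00 interest = $1,059.72; pay $1,059.72 → $0.00
Total interest: $74.00 + $60.00 + $46.00 + $31.00 + $16.00 = $227.00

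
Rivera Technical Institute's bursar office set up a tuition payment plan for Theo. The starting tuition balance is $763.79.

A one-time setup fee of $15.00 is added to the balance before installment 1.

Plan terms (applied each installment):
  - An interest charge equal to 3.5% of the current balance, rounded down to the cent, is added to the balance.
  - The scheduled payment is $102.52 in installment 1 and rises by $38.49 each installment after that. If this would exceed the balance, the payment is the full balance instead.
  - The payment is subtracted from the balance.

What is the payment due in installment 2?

$141.01

Installment 1: $778.79 +$27.25 interest = $806.04; pay $102.52 → $703.52
Installment 2: $703.52 +$24.62 interest = $728.14; pay $141.01 → $587.13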